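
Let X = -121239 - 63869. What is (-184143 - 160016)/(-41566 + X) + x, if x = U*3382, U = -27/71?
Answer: -20674074347/16093854 ≈ -1284.6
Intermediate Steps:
U = -27/71 (U = -27*1/71 = -27/71 ≈ -0.38028)
X = -185108
x = -91314/71 (x = -27/71*3382 = -91314/71 ≈ -1286.1)
(-184143 - 160016)/(-41566 + X) + x = (-184143 - 160016)/(-41566 - 185108) - 91314/71 = -344159/(-226674) - 91314/71 = -344159*(-1/226674) - 91314/71 = 344159/226674 - 91314/71 = -20674074347/16093854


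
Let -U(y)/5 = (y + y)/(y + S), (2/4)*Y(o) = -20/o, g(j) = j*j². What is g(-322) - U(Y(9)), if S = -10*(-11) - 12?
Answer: -14055610608/421 ≈ -3.3386e+7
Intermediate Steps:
g(j) = j³
S = 98 (S = 110 - 12 = 98)
Y(o) = -40/o (Y(o) = 2*(-20/o) = -40/o)
U(y) = -10*y/(98 + y) (U(y) = -5*(y + y)/(y + 98) = -5*2*y/(98 + y) = -10*y/(98 + y))
g(-322) - U(Y(9)) = (-322)³ - (-10)*(-40/9)/(98 - 40/9) = -33386248 - (-10)*(-40*⅑)/(98 - 40*⅑) = -33386248 - (-10)*(-40)/(9*(98 - 40/9)) = -33386248 - (-10)*(-40)/(9*842/9) = -33386248 - (-10)*(-40)*9/(9*842) = -33386248 - 1*200/421 = -33386248 - 200/421 = -14055610608/421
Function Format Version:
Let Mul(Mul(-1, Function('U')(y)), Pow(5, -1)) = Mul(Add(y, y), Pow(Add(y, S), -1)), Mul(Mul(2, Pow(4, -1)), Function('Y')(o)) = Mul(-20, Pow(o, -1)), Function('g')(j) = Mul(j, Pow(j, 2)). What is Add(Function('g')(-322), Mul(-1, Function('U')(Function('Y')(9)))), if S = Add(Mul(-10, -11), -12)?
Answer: Rational(-14055610608, 421) ≈ -3.3386e+7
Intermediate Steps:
Function('g')(j) = Pow(j, 3)
S = 98 (S = Add(110, -12) = 98)
Function('Y')(o) = Mul(-40, Pow(o, -1)) (Function('Y')(o) = Mul(2, Mul(-20, Pow(o, -1))) = Mul(-40, Pow(o, -1)))
Function('U')(y) = Mul(-10, y, Pow(Add(98, y), -1)) (Function('U')(y) = Mul(-5, Mul(Add(y, y), Pow(Add(y, 98), -1))) = Mul(-5, Mul(Mul(2, y), Pow(Add(98, y), -1))) = Mul(-5, Mul(2, y, Pow(Add(98, y), -1))) = Mul(-10, y, Pow(Add(98, y), -1)))
Add(Function('g')(-322), Mul(-1, Function('U')(Function('Y')(9)))) = Add(Pow(-322, 3), Mul(-1, Mul(-10, Mul(-40, Pow(9, -1)), Pow(Add(98, Mul(-40, Pow(9, -1))), -1)))) = Add(-33386248, Mul(-1, Mul(-10, Mul(-40, Rational(1, 9)), Pow(Add(98, Mul(-40, Rational(1, 9))), -1)))) = Add(-33386248, Mul(-1, Mul(-10, Rational(-40, 9), Pow(Add(98, Rational(-40, 9)), -1)))) = Add(-33386248, Mul(-1, Mul(-10, Rational(-40, 9), Pow(Rational(842, 9), -1)))) = Add(-33386248, Mul(-1, Mul(-10, Rational(-40, 9), Rational(9, 842)))) = Add(-33386248, Mul(-1, Rational(200, 421))) = Add(-33386248, Rational(-200, 421)) = Rational(-14055610608, 421)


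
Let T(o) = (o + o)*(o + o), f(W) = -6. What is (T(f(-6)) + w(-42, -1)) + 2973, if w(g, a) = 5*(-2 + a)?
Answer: 3102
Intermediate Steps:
T(o) = 4*o² (T(o) = (2*o)*(2*o) = 4*o²)
w(g, a) = -10 + 5*a
(T(f(-6)) + w(-42, -1)) + 2973 = (4*(-6)² + (-10 + 5*(-1))) + 2973 = (4*36 + (-10 - 5)) + 2973 = (144 - 15) + 2973 = 129 + 2973 = 3102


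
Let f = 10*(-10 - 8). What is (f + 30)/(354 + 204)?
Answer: -25/93 ≈ -0.26882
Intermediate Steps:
f = -180 (f = 10*(-18) = -180)
(f + 30)/(354 + 204) = (-180 + 30)/(354 + 204) = -150/558 = -150*1/558 = -25/93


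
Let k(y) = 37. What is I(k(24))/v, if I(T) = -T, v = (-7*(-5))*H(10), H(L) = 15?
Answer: -37/525 ≈ -0.070476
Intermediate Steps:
v = 525 (v = -7*(-5)*15 = 35*15 = 525)
I(k(24))/v = -1*37/525 = -37*1/525 = -37/525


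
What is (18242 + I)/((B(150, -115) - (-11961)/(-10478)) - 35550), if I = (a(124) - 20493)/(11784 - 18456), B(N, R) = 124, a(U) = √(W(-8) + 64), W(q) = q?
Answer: -212583107321/412780614968 + 5239*√14/619170922452 ≈ -0.51500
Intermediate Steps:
a(U) = 2*√14 (a(U) = √(-8 + 64) = √56 = 2*√14)
I = 6831/2224 - √14/3336 (I = (2*√14 - 20493)/(11784 - 18456) = (-20493 + 2*√14)/(-6672) = (-20493 + 2*√14)*(-1/6672) = 6831/2224 - √14/3336 ≈ 3.0704)
(18242 + I)/((B(150, -115) - (-11961)/(-10478)) - 35550) = (18242 + (6831/2224 - √14/3336))/((124 - (-11961)/(-10478)) - 35550) = (40577039/2224 - √14/3336)/((124 - (-11961)*(-1)/10478) - 35550) = (40577039/2224 - √14/3336)/((124 - 1*11961/10478) - 35550) = (40577039/2224 - √14/3336)/((124 - 11961/10478) - 35550) = (40577039/2224 - √14/3336)/(1287311/10478 - 35550) = (40577039/2224 - √14/3336)/(-371205589/10478) = (40577039/2224 - √14/3336)*(-10478/371205589) = -212583107321/412780614968 + 5239*√14/619170922452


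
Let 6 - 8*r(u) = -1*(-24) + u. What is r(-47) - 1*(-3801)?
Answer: 30437/8 ≈ 3804.6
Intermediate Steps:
r(u) = -9/4 - u/8 (r(u) = ¾ - (-1*(-24) + u)/8 = ¾ - (24 + u)/8 = ¾ + (-3 - u/8) = -9/4 - u/8)
r(-47) - 1*(-3801) = (-9/4 - ⅛*(-47)) - 1*(-3801) = (-9/4 + 47/8) + 3801 = 29/8 + 3801 = 30437/8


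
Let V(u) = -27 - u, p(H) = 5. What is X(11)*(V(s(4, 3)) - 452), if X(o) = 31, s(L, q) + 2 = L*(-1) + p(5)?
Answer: -14818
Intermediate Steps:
s(L, q) = 3 - L (s(L, q) = -2 + (L*(-1) + 5) = -2 + (-L + 5) = -2 + (5 - L) = 3 - L)
X(11)*(V(s(4, 3)) - 452) = 31*((-27 - (3 - 1*4)) - 452) = 31*((-27 - (3 - 4)) - 452) = 31*((-27 - 1*(-1)) - 452) = 31*((-27 + 1) - 452) = 31*(-26 - 452) = 31*(-478) = -14818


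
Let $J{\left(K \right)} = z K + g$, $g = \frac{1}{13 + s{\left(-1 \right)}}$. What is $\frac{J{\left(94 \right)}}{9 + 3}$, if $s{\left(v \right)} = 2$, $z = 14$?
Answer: $\frac{19741}{180} \approx 109.67$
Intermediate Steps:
$g = \frac{1}{15}$ ($g = \frac{1}{13 + 2} = \frac{1}{15} \approx 0.066667$)
$J{\left(K \right)} = \frac{1}{15} + 14 K$ ($J{\left(K \right)} = 14 K + \frac{1}{15} = \frac{1}{15} + 14 K$)
$\frac{J{\left(94 \right)}}{9 + 3} = \frac{\frac{1}{15} + 14 \cdot 94}{9 + 3} = \frac{\frac{1}{15} + 1316}{12} = \frac{19741}{15} \cdot \frac{1}{12} = \frac{19741}{180}$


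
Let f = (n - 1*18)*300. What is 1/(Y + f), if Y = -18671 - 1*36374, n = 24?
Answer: -1/53245 ≈ -1.8781e-5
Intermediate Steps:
Y = -55045 (Y = -18671 - 36374 = -55045)
f = 1800 (f = (24 - 1*18)*300 = (24 - 18)*300 = 6*300 = 1800)
1/(Y + f) = 1/(-55045 + 1800) = 1/(-53245) = -1/53245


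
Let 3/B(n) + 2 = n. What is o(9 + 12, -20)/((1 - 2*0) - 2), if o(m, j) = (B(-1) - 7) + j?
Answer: 28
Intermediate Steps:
B(n) = 3/(-2 + n)
o(m, j) = -8 + j (o(m, j) = (3/(-2 - 1) - 7) + j = (3/(-3) - 7) + j = (3*(-⅓) - 7) + j = (-1 - 7) + j = -8 + j)
o(9 + 12, -20)/((1 - 2*0) - 2) = (-8 - 20)/((1 - 2*0) - 2) = -28/((1 + 0) - 2) = -28/(1 - 2) = -28/(-1) = -28*(-1) = 28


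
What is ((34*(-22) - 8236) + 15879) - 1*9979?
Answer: -3084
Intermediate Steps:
((34*(-22) - 8236) + 15879) - 1*9979 = ((-748 - 8236) + 15879) - 9979 = (-8984 + 15879) - 9979 = 6895 - 9979 = -3084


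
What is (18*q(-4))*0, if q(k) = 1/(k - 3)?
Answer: 0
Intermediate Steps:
q(k) = 1/(-3 + k)
(18*q(-4))*0 = (18/(-3 - 4))*0 = (18/(-7))*0 = (18*(-⅐))*0 = -18/7*0 = 0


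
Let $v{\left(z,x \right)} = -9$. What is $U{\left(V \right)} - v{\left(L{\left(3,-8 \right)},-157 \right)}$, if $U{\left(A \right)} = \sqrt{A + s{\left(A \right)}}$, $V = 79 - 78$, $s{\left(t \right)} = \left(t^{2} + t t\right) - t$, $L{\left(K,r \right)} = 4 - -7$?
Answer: $9 + \sqrt{2} \approx 10.414$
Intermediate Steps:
$L{\left(K,r \right)} = 11$ ($L{\left(K,r \right)} = 4 + 7 = 11$)
$s{\left(t \right)} = - t + 2 t^{2}$ ($s{\left(t \right)} = \left(t^{2} + t^{2}\right) - t = 2 t^{2} - t = - t + 2 t^{2}$)
$V = 1$
$U{\left(A \right)} = \sqrt{A + A \left(-1 + 2 A\right)}$
$U{\left(V \right)} - v{\left(L{\left(3,-8 \right)},-157 \right)} = \sqrt{2} \sqrt{1^{2}} - -9 = \sqrt{2} \sqrt{1} + 9 = \sqrt{2} \cdot 1 + 9 = \sqrt{2} + 9 = 9 + \sqrt{2}$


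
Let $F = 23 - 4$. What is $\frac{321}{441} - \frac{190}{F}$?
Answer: $- \frac{1363}{147} \approx -9.2721$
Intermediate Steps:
$F = 19$ ($F = 23 - 4 = 19$)
$\frac{321}{441} - \frac{190}{F} = \frac{321}{441} - \frac{190}{19} = 321 \cdot \frac{1}{441} - 10 = \frac{107}{147} - 10 = - \frac{1363}{147}$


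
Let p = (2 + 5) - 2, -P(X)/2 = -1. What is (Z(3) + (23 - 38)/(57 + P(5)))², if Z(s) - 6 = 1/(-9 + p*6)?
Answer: 51523684/1535121 ≈ 33.563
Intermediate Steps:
P(X) = 2 (P(X) = -2*(-1) = 2)
p = 5 (p = 7 - 2 = 5)
Z(s) = 127/21 (Z(s) = 6 + 1/(-9 + 5*6) = 6 + 1/(-9 + 30) = 6 + 1/21 = 127/21)
(Z(3) + (23 - 38)/(57 + P(5)))² = (127/21 + (23 - 38)/(57 + 2))² = (127/21 - 15/59)² = (7178/1239)² = 51523684/1535121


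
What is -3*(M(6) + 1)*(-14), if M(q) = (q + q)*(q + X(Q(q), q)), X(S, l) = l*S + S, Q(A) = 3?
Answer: 13650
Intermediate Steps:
X(S, l) = S + S*l (X(S, l) = S*l + S = S + S*l)
M(q) = 2*q*(3 + 4*q) (M(q) = (q + q)*(q + 3*(1 + q)) = (2*q)*(q + (3 + 3*q)) = (2*q)*(3 + 4*q) = 2*q*(3 + 4*q))
-3*(M(6) + 1)*(-14) = -3*(2*6*(3 + 4*6) + 1)*(-14) = -3*(2*6*(3 + 24) + 1)*(-14) = -3*(2*6*27 + 1)*(-14) = -3*(324 + 1)*(-14) = -3*325*(-14) = -975*(-14) = 13650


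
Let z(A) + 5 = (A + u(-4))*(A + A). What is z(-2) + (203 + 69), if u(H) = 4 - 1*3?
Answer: 271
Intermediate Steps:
u(H) = 1 (u(H) = 4 - 3 = 1)
z(A) = -5 + 2*A*(1 + A) (z(A) = -5 + (A + 1)*(A + A) = -5 + (1 + A)*(2*A) = -5 + 2*A*(1 + A))
z(-2) + (203 + 69) = (-5 + 2*(-2) + 2*(-2)²) + (203 + 69) = (-5 - 4 + 2*4) + 272 = (-5 - 4 + 8) + 272 = -1 + 272 = 271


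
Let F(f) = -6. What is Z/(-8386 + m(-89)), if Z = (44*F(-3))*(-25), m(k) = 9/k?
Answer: -587400/746363 ≈ -0.78702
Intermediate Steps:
m(k) = 9/k
Z = 6600 (Z = (44*(-6))*(-25) = -264*(-25) = 6600)
Z/(-8386 + m(-89)) = 6600/(-8386 + 9/(-89)) = 6600/(-8386 + 9*(-1/89)) = 6600/(-8386 - 9/89) = 6600/(-746363/89) = 6600*(-89/746363) = -587400/746363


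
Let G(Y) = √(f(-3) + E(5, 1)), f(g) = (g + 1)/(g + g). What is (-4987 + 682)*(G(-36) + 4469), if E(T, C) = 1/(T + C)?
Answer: -19239045 - 4305*√2/2 ≈ -1.9242e+7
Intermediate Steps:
E(T, C) = 1/(C + T)
f(g) = (1 + g)/(2*g) (f(g) = (1 + g)/((2*g)) = (1 + g)*(1/(2*g)) = (1 + g)/(2*g))
G(Y) = √2/2 (G(Y) = √((½)*(1 - 3)/(-3) + 1/(1 + 5)) = √((½)*(-⅓)*(-2) + 1/6) = √(⅓ + ⅙) = √(½) = √2/2)
(-4987 + 682)*(G(-36) + 4469) = (-4987 + 682)*(√2/2 + 4469) = -4305*(4469 + √2/2) = -19239045 - 4305*√2/2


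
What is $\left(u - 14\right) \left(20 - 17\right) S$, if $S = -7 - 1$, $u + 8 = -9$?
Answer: $744$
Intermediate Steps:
$u = -17$ ($u = -8 - 9 = -17$)
$S = -8$ ($S = -7 - 1 = -8$)
$\left(u - 14\right) \left(20 - 17\right) S = \left(-17 - 14\right) \left(20 - 17\right) \left(-8\right) = \left(-31\right) 3 \left(-8\right) = \left(-93\right) \left(-8\right) = 744$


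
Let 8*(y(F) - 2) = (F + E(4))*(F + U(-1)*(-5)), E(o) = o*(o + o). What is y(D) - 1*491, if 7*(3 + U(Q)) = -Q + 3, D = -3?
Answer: -3191/7 ≈ -455.86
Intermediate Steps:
U(Q) = -18/7 - Q/7 (U(Q) = -3 + (-Q + 3)/7 = -3 + (3 - Q)/7 = -3 + (3/7 - Q/7) = -18/7 - Q/7)
E(o) = 2*o² (E(o) = o*(2*o) = 2*o²)
y(F) = 2 + (32 + F)*(85/7 + F)/8 (y(F) = 2 + ((F + 2*4²)*(F + (-18/7 - ⅐*(-1))*(-5)))/8 = 2 + ((F + 2*16)*(F + (-18/7 + ⅐)*(-5)))/8 = 2 + ((F + 32)*(F - 17/7*(-5)))/8 = 2 + ((32 + F)*(F + 85/7))/8 = 2 + ((32 + F)*(85/7 + F))/8 = 2 + (32 + F)*(85/7 + F)/8)
y(D) - 1*491 = (354/7 + (⅛)*(-3)² + (309/56)*(-3)) - 1*491 = (354/7 + (⅛)*9 - 927/56) - 491 = (354/7 + 9/8 - 927/56) - 491 = 246/7 - 491 = -3191/7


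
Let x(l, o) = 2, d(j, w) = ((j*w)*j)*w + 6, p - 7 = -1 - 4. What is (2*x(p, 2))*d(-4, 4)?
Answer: 1048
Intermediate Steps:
p = 2 (p = 7 + (-1 - 4) = 7 - 5 = 2)
d(j, w) = 6 + j²*w² (d(j, w) = (w*j²)*w + 6 = j²*w² + 6 = 6 + j²*w²)
(2*x(p, 2))*d(-4, 4) = (2*2)*(6 + (-4)²*4²) = 4*(6 + 16*16) = 4*(6 + 256) = 4*262 = 1048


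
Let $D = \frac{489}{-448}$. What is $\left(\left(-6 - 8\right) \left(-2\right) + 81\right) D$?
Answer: $- \frac{53301}{448} \approx -118.98$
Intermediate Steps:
$D = - \frac{489}{448}$ ($D = 489 \left(- \frac{1}{448}\right) = - \frac{489}{448} \approx -1.0915$)
$\left(\left(-6 - 8\right) \left(-2\right) + 81\right) D = \left(\left(-6 - 8\right) \left(-2\right) + 81\right) \left(- \frac{489}{448}\right) = \left(\left(-14\right) \left(-2\right) + 81\right) \left(- \frac{489}{448}\right) = \left(28 + 81\right) \left(- \frac{489}{448}\right) = 109 \left(- \frac{489}{448}\right) = - \frac{53301}{448}$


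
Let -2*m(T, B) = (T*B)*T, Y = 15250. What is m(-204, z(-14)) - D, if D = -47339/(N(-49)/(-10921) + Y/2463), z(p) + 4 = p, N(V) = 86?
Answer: 63572533401405/166333432 ≈ 3.8220e+5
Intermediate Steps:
z(p) = -4 + p
m(T, B) = -B*T**2/2 (m(T, B) = -T*B*T/2 = -B*T*T/2 = -B*T**2/2)
D = -1273344446397/166333432 (D = -47339/(86/(-10921) + 15250/2463) = -47339/(86*(-1/10921) + 15250*(1/2463)) = -47339/(-86/10921 + 15250/2463) = -47339/166333432/26898423 = -47339*26898423/166333432 = -1273344446397/166333432 ≈ -7655.4)
m(-204, z(-14)) - D = -1/2*(-4 - 14)*(-204)**2 - 1*(-1273344446397/166333432) = -1/2*(-18)*41616 + 1273344446397/166333432 = 374544 + 1273344446397/166333432 = 63572533401405/166333432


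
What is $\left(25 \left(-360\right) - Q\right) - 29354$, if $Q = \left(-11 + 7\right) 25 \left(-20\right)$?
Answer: $-40354$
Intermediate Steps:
$Q = 2000$ ($Q = \left(-4\right) 25 \left(-20\right) = \left(-100\right) \left(-20\right) = 2000$)
$\left(25 \left(-360\right) - Q\right) - 29354 = \left(25 \left(-360\right) - 2000\right) - 29354 = \left(-9000 - 2000\right) - 29354 = -11000 - 29354 = -40354$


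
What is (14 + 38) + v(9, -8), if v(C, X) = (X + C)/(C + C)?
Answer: 937/18 ≈ 52.056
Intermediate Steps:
v(C, X) = (C + X)/(2*C) (v(C, X) = (C + X)/((2*C)) = (C + X)*(1/(2*C)) = (C + X)/(2*C))
(14 + 38) + v(9, -8) = (14 + 38) + (½)*(9 - 8)/9 = 52 + (½)*(⅑)*1 = 52 + 1/18 = 937/18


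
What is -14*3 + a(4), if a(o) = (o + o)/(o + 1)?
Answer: -202/5 ≈ -40.400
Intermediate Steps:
a(o) = 2*o/(1 + o) (a(o) = (2*o)/(1 + o) = 2*o/(1 + o))
-14*3 + a(4) = -14*3 + 2*4/(1 + 4) = -42 + 2*4/5 = -42 + 2*4*(⅕) = -42 + 8/5 = -202/5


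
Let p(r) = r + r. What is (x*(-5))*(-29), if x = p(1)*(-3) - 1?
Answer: -1015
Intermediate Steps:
p(r) = 2*r
x = -7 (x = (2*1)*(-3) - 1 = 2*(-3) - 1 = -6 - 1 = -7)
(x*(-5))*(-29) = -7*(-5)*(-29) = 35*(-29) = -1015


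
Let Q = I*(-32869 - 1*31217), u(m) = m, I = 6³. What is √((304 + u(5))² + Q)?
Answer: 3*I*√1527455 ≈ 3707.7*I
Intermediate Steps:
I = 216
Q = -13842576 (Q = 216*(-32869 - 1*31217) = 216*(-32869 - 31217) = 216*(-64086) = -13842576)
√((304 + u(5))² + Q) = √((304 + 5)² - 13842576) = √(309² - 13842576) = √(95481 - 13842576) = √(-13747095) = 3*I*√1527455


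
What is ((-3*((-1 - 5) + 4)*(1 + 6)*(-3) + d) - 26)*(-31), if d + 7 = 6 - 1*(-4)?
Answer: 4619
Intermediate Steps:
d = 3 (d = -7 + (6 - 1*(-4)) = -7 + (6 + 4) = -7 + 10 = 3)
((-3*((-1 - 5) + 4)*(1 + 6)*(-3) + d) - 26)*(-31) = ((-3*((-1 - 5) + 4)*(1 + 6)*(-3) + 3) - 26)*(-31) = ((-3*(-6 + 4)*7*(-3) + 3) - 26)*(-31) = ((-3*(-2*7)*(-3) + 3) - 26)*(-31) = ((-(-42)*(-3) + 3) - 26)*(-31) = ((-3*42 + 3) - 26)*(-31) = ((-126 + 3) - 26)*(-31) = (-123 - 26)*(-31) = -149*(-31) = 4619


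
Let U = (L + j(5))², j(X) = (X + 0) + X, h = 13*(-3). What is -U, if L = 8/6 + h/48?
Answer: -255025/2304 ≈ -110.69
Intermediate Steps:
h = -39
j(X) = 2*X (j(X) = X + X = 2*X)
L = 25/48 (L = 8/6 - 39/48 = 8*(⅙) - 39*1/48 = 4/3 - 13/16 = 25/48 ≈ 0.52083)
U = 255025/2304 (U = (25/48 + 2*5)² = (25/48 + 10)² = (505/48)² = 255025/2304 ≈ 110.69)
-U = -1*255025/2304 = -255025/2304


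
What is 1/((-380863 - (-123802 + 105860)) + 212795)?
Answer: -1/150126 ≈ -6.6611e-6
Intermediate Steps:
1/((-380863 - (-123802 + 105860)) + 212795) = 1/((-380863 - 1*(-17942)) + 212795) = 1/((-380863 + 17942) + 212795) = 1/(-362921 + 212795) = 1/(-150126) = -1/150126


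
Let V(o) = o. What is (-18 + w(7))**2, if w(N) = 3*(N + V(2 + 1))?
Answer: 144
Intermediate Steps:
w(N) = 9 + 3*N (w(N) = 3*(N + (2 + 1)) = 3*(N + 3) = 3*(3 + N) = 9 + 3*N)
(-18 + w(7))**2 = (-18 + (9 + 3*7))**2 = (-18 + (9 + 21))**2 = (-18 + 30)**2 = 12**2 = 144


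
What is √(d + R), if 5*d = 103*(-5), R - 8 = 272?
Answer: √177 ≈ 13.304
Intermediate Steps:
R = 280 (R = 8 + 272 = 280)
d = -103 (d = (103*(-5))/5 = (⅕)*(-515) = -103)
√(d + R) = √(-103 + 280) = √177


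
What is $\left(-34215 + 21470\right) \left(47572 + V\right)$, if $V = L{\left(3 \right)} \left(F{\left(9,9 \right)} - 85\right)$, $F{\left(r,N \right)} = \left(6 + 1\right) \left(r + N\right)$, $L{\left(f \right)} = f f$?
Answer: $-611008045$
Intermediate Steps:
$L{\left(f \right)} = f^{2}$
$F{\left(r,N \right)} = 7 N + 7 r$ ($F{\left(r,N \right)} = 7 \left(N + r\right) = 7 N + 7 r$)
$V = 369$ ($V = 3^{2} \left(\left(7 \cdot 9 + 7 \cdot 9\right) - 85\right) = 9 \left(\left(63 + 63\right) - 85\right) = 9 \left(126 - 85\right) = 9 \cdot 41 = 369$)
$\left(-34215 + 21470\right) \left(47572 + V\right) = \left(-34215 + 21470\right) \left(47572 + 369\right) = \left(-12745\right) 47941 = -611008045$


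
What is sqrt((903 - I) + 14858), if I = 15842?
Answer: 9*I ≈ 9.0*I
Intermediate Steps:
sqrt((903 - I) + 14858) = sqrt((903 - 1*15842) + 14858) = sqrt((903 - 15842) + 14858) = sqrt(-14939 + 14858) = sqrt(-81) = 9*I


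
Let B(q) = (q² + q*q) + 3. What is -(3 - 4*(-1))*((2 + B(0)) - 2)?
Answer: -21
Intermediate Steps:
B(q) = 3 + 2*q² (B(q) = (q² + q²) + 3 = 2*q² + 3 = 3 + 2*q²)
-(3 - 4*(-1))*((2 + B(0)) - 2) = -(3 - 4*(-1))*((2 + (3 + 2*0²)) - 2) = -(3 + 4)*((2 + (3 + 2*0)) - 2) = -7*((2 + (3 + 0)) - 2) = -7*((2 + 3) - 2) = -7*(5 - 2) = -7*3 = -1*21 = -21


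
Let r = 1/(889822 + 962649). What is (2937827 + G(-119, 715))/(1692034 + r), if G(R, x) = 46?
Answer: 5442324534183/3134443916015 ≈ 1.7363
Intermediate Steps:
r = 1/1852471 ≈ 5.3982e-7
(2937827 + G(-119, 715))/(1692034 + r) = (2937827 + 46)/(1692034 + 1/1852471) = 2937873/(3134443916015/1852471) = 2937873*(1852471/3134443916015) = 5442324534183/3134443916015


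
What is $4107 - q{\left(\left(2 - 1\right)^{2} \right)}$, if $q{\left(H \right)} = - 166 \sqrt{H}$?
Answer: $4273$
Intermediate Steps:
$4107 - q{\left(\left(2 - 1\right)^{2} \right)} = 4107 - - 166 \sqrt{\left(2 - 1\right)^{2}} = 4107 - - 166 \sqrt{1^{2}} = 4107 - - 166 \sqrt{1} = 4107 - \left(-166\right) 1 = 4107 - -166 = 4107 + 166 = 4273$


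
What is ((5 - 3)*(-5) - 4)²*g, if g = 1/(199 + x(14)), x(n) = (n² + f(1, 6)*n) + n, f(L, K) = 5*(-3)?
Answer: 196/199 ≈ 0.98492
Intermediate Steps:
f(L, K) = -15
x(n) = n² - 14*n (x(n) = (n² - 15*n) + n = n² - 14*n)
g = 1/199 (g = 1/(199 + 14*(-14 + 14)) = 1/(199 + 14*0) = 1/(199 + 0) = 1/199 ≈ 0.0050251)
((5 - 3)*(-5) - 4)²*g = ((5 - 3)*(-5) - 4)²*(1/199) = (2*(-5) - 4)²*(1/199) = (-10 - 4)²*(1/199) = (-14)²*(1/199) = 196*(1/199) = 196/199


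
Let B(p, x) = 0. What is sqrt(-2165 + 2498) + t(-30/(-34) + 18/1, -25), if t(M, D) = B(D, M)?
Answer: 3*sqrt(37) ≈ 18.248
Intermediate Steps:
t(M, D) = 0
sqrt(-2165 + 2498) + t(-30/(-34) + 18/1, -25) = sqrt(-2165 + 2498) + 0 = sqrt(333) + 0 = 3*sqrt(37) + 0 = 3*sqrt(37)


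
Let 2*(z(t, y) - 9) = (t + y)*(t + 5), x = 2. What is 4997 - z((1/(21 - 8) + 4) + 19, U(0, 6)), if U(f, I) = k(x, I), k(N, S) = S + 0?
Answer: 773987/169 ≈ 4579.8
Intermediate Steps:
k(N, S) = S
U(f, I) = I
z(t, y) = 9 + (5 + t)*(t + y)/2 (z(t, y) = 9 + ((t + y)*(t + 5))/2 = 9 + ((t + y)*(5 + t))/2 = 9 + ((5 + t)*(t + y))/2 = 9 + (5 + t)*(t + y)/2)
4997 - z((1/(21 - 8) + 4) + 19, U(0, 6)) = 4997 - (9 + ((1/(21 - 8) + 4) + 19)**2/2 + 5*((1/(21 - 8) + 4) + 19)/2 + (5/2)*6 + (1/2)*((1/(21 - 8) + 4) + 19)*6) = 4997 - (9 + ((1/13 + 4) + 19)**2/2 + 5*((1/13 + 4) + 19)/2 + 15 + (1/2)*((1/13 + 4) + 19)*6) = 4997 - (9 + (53/13 + 19)**2/2 + 5*(53/13 + 19)/2 + 15 + (1/2)*(53/13 + 19)*6) = 4997 - (9 + (300/13)**2/2 + (5/2)*(300/13) + 15 + (1/2)*(300/13)*6) = 4997 - (9 + (1/2)*(90000/169) + 750/13 + 15 + 900/13) = 4997 - (9 + 45000/169 + 750/13 + 15 + 900/13) = 4997 - 1*70506/169 = 4997 - 70506/169 = 773987/169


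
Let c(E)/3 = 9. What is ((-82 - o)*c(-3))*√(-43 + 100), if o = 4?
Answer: -2322*√57 ≈ -17531.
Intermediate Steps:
c(E) = 27 (c(E) = 3*9 = 27)
((-82 - o)*c(-3))*√(-43 + 100) = ((-82 - 1*4)*27)*√(-43 + 100) = ((-82 - 4)*27)*√57 = (-86*27)*√57 = -2322*√57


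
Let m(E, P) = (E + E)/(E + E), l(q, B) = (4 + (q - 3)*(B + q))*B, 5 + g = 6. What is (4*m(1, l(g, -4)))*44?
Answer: 176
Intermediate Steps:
g = 1 (g = -5 + 6 = 1)
l(q, B) = B*(4 + (-3 + q)*(B + q)) (l(q, B) = (4 + (-3 + q)*(B + q))*B = B*(4 + (-3 + q)*(B + q)))
m(E, P) = 1 (m(E, P) = (2*E)/((2*E)) = (2*E)*(1/(2*E)) = 1)
(4*m(1, l(g, -4)))*44 = (4*1)*44 = 4*44 = 176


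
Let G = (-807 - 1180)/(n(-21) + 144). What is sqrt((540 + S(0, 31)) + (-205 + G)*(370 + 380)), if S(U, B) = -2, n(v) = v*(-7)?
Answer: I*sqrt(1489756458)/97 ≈ 397.91*I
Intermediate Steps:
n(v) = -7*v
G = -1987/291 (G = (-807 - 1180)/(-7*(-21) + 144) = -1987/(147 + 144) = -1987/291 ≈ -6.8282)
sqrt((540 + S(0, 31)) + (-205 + G)*(370 + 380)) = sqrt((540 - 2) + (-205 - 1987/291)*(370 + 380)) = sqrt(538 - 61642/291*750) = sqrt(538 - 15410500/97) = sqrt(-15358314/97) = I*sqrt(1489756458)/97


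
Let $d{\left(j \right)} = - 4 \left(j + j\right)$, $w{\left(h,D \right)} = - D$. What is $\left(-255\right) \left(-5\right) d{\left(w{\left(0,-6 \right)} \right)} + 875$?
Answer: $-60325$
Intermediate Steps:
$d{\left(j \right)} = - 8 j$ ($d{\left(j \right)} = - 4 \cdot 2 j = - 8 j$)
$\left(-255\right) \left(-5\right) d{\left(w{\left(0,-6 \right)} \right)} + 875 = \left(-255\right) \left(-5\right) \left(- 8 \left(\left(-1\right) \left(-6\right)\right)\right) + 875 = 1275 \left(\left(-8\right) 6\right) + 875 = 1275 \left(-48\right) + 875 = -61200 + 875 = -60325$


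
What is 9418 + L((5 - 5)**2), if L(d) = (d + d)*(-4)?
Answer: 9418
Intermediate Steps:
L(d) = -8*d (L(d) = (2*d)*(-4) = -8*d)
9418 + L((5 - 5)**2) = 9418 - 8*(5 - 5)**2 = 9418 - 8*0**2 = 9418 - 8*0 = 9418 + 0 = 9418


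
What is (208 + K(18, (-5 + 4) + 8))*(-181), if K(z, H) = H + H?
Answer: -40182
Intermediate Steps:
K(z, H) = 2*H
(208 + K(18, (-5 + 4) + 8))*(-181) = (208 + 2*((-5 + 4) + 8))*(-181) = (208 + 2*(-1 + 8))*(-181) = (208 + 2*7)*(-181) = (208 + 14)*(-181) = 222*(-181) = -40182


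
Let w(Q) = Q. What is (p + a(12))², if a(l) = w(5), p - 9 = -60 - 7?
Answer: 2809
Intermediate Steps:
p = -58 (p = 9 + (-60 - 7) = 9 - 67 = -58)
a(l) = 5
(p + a(12))² = (-58 + 5)² = (-53)² = 2809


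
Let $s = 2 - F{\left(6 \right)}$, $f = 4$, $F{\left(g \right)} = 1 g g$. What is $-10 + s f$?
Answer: $-146$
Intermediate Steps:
$F{\left(g \right)} = g^{2}$ ($F{\left(g \right)} = g g = g^{2}$)
$s = -34$ ($s = 2 - 6^{2} = 2 - 36 = -34$)
$-10 + s f = -10 - 136 = -146$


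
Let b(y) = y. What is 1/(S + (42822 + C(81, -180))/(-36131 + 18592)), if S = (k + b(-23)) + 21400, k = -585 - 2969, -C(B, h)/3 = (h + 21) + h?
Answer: 17539/312553758 ≈ 5.6115e-5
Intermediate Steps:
C(B, h) = -63 - 6*h (C(B, h) = -3*((h + 21) + h) = -3*((21 + h) + h) = -3*(21 + 2*h) = -63 - 6*h)
k = -3554
S = 17823 (S = (-3554 - 23) + 21400 = -3577 + 21400 = 17823)
1/(S + (42822 + C(81, -180))/(-36131 + 18592)) = 1/(17823 + (42822 + (-63 - 6*(-180)))/(-36131 + 18592)) = 1/(17823 + (42822 + (-63 + 1080))/(-17539)) = 1/(17823 + (42822 + 1017)*(-1/17539)) = 1/(17823 + 43839*(-1/17539)) = 1/(17823 - 43839/17539) = 1/(312553758/17539) = 17539/312553758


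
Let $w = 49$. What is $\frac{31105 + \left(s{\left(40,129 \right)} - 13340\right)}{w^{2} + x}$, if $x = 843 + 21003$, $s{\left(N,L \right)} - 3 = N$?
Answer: $\frac{17808}{24247} \approx 0.73444$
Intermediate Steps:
$s{\left(N,L \right)} = 3 + N$
$x = 21846$
$\frac{31105 + \left(s{\left(40,129 \right)} - 13340\right)}{w^{2} + x} = \frac{31105 + \left(\left(3 + 40\right) - 13340\right)}{49^{2} + 21846} = \frac{31105 + \left(43 - 13340\right)}{2401 + 21846} = \frac{31105 - 13297}{24247} = 17808 \cdot \frac{1}{24247} = \frac{17808}{24247}$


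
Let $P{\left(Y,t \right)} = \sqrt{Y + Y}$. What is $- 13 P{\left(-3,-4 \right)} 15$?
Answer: $- 195 i \sqrt{6} \approx - 477.65 i$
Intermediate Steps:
$P{\left(Y,t \right)} = \sqrt{2} \sqrt{Y}$ ($P{\left(Y,t \right)} = \sqrt{2 Y} = \sqrt{2} \sqrt{Y}$)
$- 13 P{\left(-3,-4 \right)} 15 = - 13 \sqrt{2} \sqrt{-3} \cdot 15 = - 13 \sqrt{2} i \sqrt{3} \cdot 15 = - 13 i \sqrt{6} \cdot 15 = - 195 i \sqrt{6}$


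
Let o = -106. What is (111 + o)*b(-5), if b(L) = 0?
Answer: 0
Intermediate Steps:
(111 + o)*b(-5) = (111 - 106)*0 = 5*0 = 0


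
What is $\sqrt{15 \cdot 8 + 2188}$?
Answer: $2 \sqrt{577} \approx 48.042$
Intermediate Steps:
$\sqrt{15 \cdot 8 + 2188} = \sqrt{120 + 2188} = \sqrt{2308} = 2 \sqrt{577}$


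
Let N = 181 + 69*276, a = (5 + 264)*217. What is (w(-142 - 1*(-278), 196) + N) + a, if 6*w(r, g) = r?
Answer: 232862/3 ≈ 77621.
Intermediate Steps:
w(r, g) = r/6
a = 58373 (a = 269*217 = 58373)
N = 19225 (N = 181 + 19044 = 19225)
(w(-142 - 1*(-278), 196) + N) + a = ((-142 - 1*(-278))/6 + 19225) + 58373 = ((-142 + 278)/6 + 19225) + 58373 = ((⅙)*136 + 19225) + 58373 = (68/3 + 19225) + 58373 = 57743/3 + 58373 = 232862/3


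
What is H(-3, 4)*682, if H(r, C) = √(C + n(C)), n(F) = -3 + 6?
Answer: 682*√7 ≈ 1804.4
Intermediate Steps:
n(F) = 3
H(r, C) = √(3 + C) (H(r, C) = √(C + 3) = √(3 + C))
H(-3, 4)*682 = √(3 + 4)*682 = √7*682 = 682*√7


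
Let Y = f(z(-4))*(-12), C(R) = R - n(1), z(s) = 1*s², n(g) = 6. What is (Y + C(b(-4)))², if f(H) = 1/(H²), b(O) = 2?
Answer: 67081/4096 ≈ 16.377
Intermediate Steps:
z(s) = s²
C(R) = -6 + R (C(R) = R - 1*6 = R - 6 = -6 + R)
f(H) = H⁻²
Y = -3/64 (Y = -12/((-4)²)² = -12/16² = (1/256)*(-12) = -3/64 ≈ -0.046875)
(Y + C(b(-4)))² = (-3/64 + (-6 + 2))² = (-3/64 - 4)² = (-259/64)² = 67081/4096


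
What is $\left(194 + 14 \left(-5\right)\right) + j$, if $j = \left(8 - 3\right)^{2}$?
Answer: $149$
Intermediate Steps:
$j = 25$ ($j = 5^{2} = 25$)
$\left(194 + 14 \left(-5\right)\right) + j = \left(194 + 14 \left(-5\right)\right) + 25 = \left(194 - 70\right) + 25 = 124 + 25 = 149$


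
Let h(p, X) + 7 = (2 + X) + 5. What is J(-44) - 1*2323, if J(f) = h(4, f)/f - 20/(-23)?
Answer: -53386/23 ≈ -2321.1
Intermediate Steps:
h(p, X) = X (h(p, X) = -7 + ((2 + X) + 5) = -7 + (7 + X) = X)
J(f) = 43/23 (J(f) = f/f - 20/(-23) = 1 - 20*(-1/23) = 1 + 20/23 = 43/23)
J(-44) - 1*2323 = 43/23 - 1*2323 = 43/23 - 2323 = -53386/23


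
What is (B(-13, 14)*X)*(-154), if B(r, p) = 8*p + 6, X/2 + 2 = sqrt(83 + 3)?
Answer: 72688 - 36344*sqrt(86) ≈ -2.6435e+5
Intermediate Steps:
X = -4 + 2*sqrt(86) (X = -4 + 2*sqrt(83 + 3) = -4 + 2*sqrt(86) ≈ 14.547)
B(r, p) = 6 + 8*p
(B(-13, 14)*X)*(-154) = ((6 + 8*14)*(-4 + 2*sqrt(86)))*(-154) = ((6 + 112)*(-4 + 2*sqrt(86)))*(-154) = (118*(-4 + 2*sqrt(86)))*(-154) = (-472 + 236*sqrt(86))*(-154) = 72688 - 36344*sqrt(86)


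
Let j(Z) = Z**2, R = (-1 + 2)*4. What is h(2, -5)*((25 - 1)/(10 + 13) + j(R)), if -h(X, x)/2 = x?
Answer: 3920/23 ≈ 170.43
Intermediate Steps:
h(X, x) = -2*x
R = 4 (R = 1*4 = 4)
h(2, -5)*((25 - 1)/(10 + 13) + j(R)) = (-2*(-5))*((25 - 1)/(10 + 13) + 4**2) = 10*(24/23 + 16) = 10*(392/23) = 3920/23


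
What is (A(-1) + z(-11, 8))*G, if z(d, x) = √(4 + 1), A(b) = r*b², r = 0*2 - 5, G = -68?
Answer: 340 - 68*√5 ≈ 187.95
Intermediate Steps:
r = -5 (r = 0 - 5 = -5)
A(b) = -5*b²
z(d, x) = √5
(A(-1) + z(-11, 8))*G = (-5*(-1)² + √5)*(-68) = (-5*1 + √5)*(-68) = (-5 + √5)*(-68) = 340 - 68*√5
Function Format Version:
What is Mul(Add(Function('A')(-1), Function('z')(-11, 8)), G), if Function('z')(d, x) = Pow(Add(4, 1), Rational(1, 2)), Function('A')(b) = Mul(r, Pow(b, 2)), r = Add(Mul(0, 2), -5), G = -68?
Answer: Add(340, Mul(-68, Pow(5, Rational(1, 2)))) ≈ 187.95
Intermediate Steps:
r = -5 (r = Add(0, -5) = -5)
Function('A')(b) = Mul(-5, Pow(b, 2))
Function('z')(d, x) = Pow(5, Rational(1, 2))
Mul(Add(Function('A')(-1), Function('z')(-11, 8)), G) = Mul(Add(Mul(-5, Pow(-1, 2)), Pow(5, Rational(1, 2))), -68) = Mul(Add(Mul(-5, 1), Pow(5, Rational(1, 2))), -68) = Mul(Add(-5, Pow(5, Rational(1, 2))), -68) = Add(340, Mul(-68, Pow(5, Rational(1, 2))))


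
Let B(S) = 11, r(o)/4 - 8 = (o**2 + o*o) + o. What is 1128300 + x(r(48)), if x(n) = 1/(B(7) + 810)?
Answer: 926334301/821 ≈ 1.1283e+6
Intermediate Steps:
r(o) = 32 + 4*o + 8*o**2 (r(o) = 32 + 4*((o**2 + o*o) + o) = 32 + 4*((o**2 + o**2) + o) = 32 + 4*(2*o**2 + o) = 32 + 4*(o + 2*o**2) = 32 + (4*o + 8*o**2) = 32 + 4*o + 8*o**2)
x(n) = 1/821 (x(n) = 1/(11 + 810) = 1/821)
1128300 + x(r(48)) = 1128300 + 1/821 = 926334301/821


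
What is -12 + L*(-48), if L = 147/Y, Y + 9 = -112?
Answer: 5604/121 ≈ 46.314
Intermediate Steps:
Y = -121 (Y = -9 - 112 = -121)
L = -147/121 (L = 147/(-121) = 147*(-1/121) = -147/121 ≈ -1.2149)
-12 + L*(-48) = -12 - 147/121*(-48) = -12 + 7056/121 = 5604/121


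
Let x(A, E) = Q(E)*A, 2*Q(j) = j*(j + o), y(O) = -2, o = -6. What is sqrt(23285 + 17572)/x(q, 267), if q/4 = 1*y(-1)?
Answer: -sqrt(40857)/278748 ≈ -0.00072514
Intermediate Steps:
Q(j) = j*(-6 + j)/2 (Q(j) = (j*(j - 6))/2 = (j*(-6 + j))/2 = j*(-6 + j)/2)
q = -8 (q = 4*(1*(-2)) = 4*(-2) = -8)
x(A, E) = A*E*(-6 + E)/2 (x(A, E) = (E*(-6 + E)/2)*A = A*E*(-6 + E)/2)
sqrt(23285 + 17572)/x(q, 267) = sqrt(23285 + 17572)/(((1/2)*(-8)*267*(-6 + 267))) = sqrt(40857)/(((1/2)*(-8)*267*261)) = sqrt(40857)/(-278748) = sqrt(40857)*(-1/278748) = -sqrt(40857)/278748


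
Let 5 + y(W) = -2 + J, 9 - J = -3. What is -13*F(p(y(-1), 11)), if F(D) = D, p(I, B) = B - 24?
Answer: 169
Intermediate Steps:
J = 12 (J = 9 - 1*(-3) = 9 + 3 = 12)
y(W) = 5 (y(W) = -5 + (-2 + 12) = -5 + 10 = 5)
p(I, B) = -24 + B
-13*F(p(y(-1), 11)) = -13*(-24 + 11) = -13*(-13) = 169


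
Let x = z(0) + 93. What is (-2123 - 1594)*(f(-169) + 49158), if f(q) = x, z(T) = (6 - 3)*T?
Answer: -183065967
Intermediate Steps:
z(T) = 3*T
x = 93 (x = 3*0 + 93 = 0 + 93 = 93)
f(q) = 93
(-2123 - 1594)*(f(-169) + 49158) = (-2123 - 1594)*(93 + 49158) = -3717*49251 = -183065967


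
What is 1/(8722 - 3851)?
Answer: 1/4871 ≈ 0.00020530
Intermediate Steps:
1/(8722 - 3851) = 1/4871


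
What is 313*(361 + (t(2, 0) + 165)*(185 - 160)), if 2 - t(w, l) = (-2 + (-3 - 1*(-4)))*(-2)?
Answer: 1404118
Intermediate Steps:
t(w, l) = 0 (t(w, l) = 2 - (-2 + (-3 - 1*(-4)))*(-2) = 2 - (-2 + (-3 + 4))*(-2) = 2 - (-2 + 1)*(-2) = 2 - (-1)*(-2) = 2 - 1*2 = 2 - 2 = 0)
313*(361 + (t(2, 0) + 165)*(185 - 160)) = 313*(361 + (0 + 165)*(185 - 160)) = 313*(361 + 165*25) = 313*(361 + 4125) = 313*4486 = 1404118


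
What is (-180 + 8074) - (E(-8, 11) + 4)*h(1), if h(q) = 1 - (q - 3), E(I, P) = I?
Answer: 7906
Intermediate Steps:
h(q) = 4 - q (h(q) = 1 - (-3 + q) = 1 + (3 - q) = 4 - q)
(-180 + 8074) - (E(-8, 11) + 4)*h(1) = (-180 + 8074) - (-8 + 4)*(4 - 1*1) = 7894 - (-4)*(4 - 1) = 7894 - (-4)*3 = 7894 - 1*(-12) = 7894 + 12 = 7906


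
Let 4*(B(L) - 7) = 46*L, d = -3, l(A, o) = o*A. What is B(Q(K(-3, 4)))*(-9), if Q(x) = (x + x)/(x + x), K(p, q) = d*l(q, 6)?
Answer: -333/2 ≈ -166.50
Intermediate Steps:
l(A, o) = A*o
K(p, q) = -18*q (K(p, q) = -3*q*6 = -18*q)
Q(x) = 1 (Q(x) = (2*x)/((2*x)) = (2*x)*(1/(2*x)) = 1)
B(L) = 7 + 23*L/2 (B(L) = 7 + (46*L)/4 = 7 + 23*L/2)
B(Q(K(-3, 4)))*(-9) = (7 + (23/2)*1)*(-9) = (7 + 23/2)*(-9) = (37/2)*(-9) = -333/2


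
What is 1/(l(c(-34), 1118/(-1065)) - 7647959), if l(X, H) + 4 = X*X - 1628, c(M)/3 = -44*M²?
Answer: 1/23276668873 ≈ 4.2961e-11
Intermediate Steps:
c(M) = -132*M² (c(M) = 3*(-44*M²) = -132*M²)
l(X, H) = -1632 + X² (l(X, H) = -4 + (X*X - 1628) = -4 + (X² - 1628) = -4 + (-1628 + X²) = -1632 + X²)
1/(l(c(-34), 1118/(-1065)) - 7647959) = 1/((-1632 + (-132*(-34)²)²) - 7647959) = 1/((-1632 + (-132*1156)²) - 7647959) = 1/((-1632 + (-152592)²) - 7647959) = 1/((-1632 + 23284318464) - 7647959) = 1/(23284316832 - 7647959) = 1/23276668873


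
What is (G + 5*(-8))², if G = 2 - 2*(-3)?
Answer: 1024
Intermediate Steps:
G = 8 (G = 2 + 6 = 8)
(G + 5*(-8))² = (8 + 5*(-8))² = (8 - 40)² = (-32)² = 1024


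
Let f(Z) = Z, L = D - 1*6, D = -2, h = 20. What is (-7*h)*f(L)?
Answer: 1120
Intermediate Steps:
L = -8 (L = -2 - 1*6 = -2 - 6 = -8)
(-7*h)*f(L) = -7*20*(-8) = -140*(-8) = 1120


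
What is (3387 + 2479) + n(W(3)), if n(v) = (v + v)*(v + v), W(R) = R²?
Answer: 6190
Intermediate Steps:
n(v) = 4*v² (n(v) = (2*v)*(2*v) = 4*v²)
(3387 + 2479) + n(W(3)) = (3387 + 2479) + 4*(3²)² = 5866 + 4*9² = 5866 + 4*81 = 5866 + 324 = 6190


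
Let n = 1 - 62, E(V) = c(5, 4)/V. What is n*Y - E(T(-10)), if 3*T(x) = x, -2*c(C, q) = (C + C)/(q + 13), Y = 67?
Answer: -138961/34 ≈ -4087.1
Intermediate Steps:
c(C, q) = -C/(13 + q) (c(C, q) = -(C + C)/(2*(q + 13)) = -2*C/(2*(13 + q)) = -C/(13 + q))
T(x) = x/3
E(V) = -5/(17*V) (E(V) = (-1*5/(13 + 4))/V = (-1*5/17)/V = (-1*5*1/17)/V = -5/(17*V))
n = -61
n*Y - E(T(-10)) = -61*67 - (-5)/(17*((⅓)*(-10))) = -4087 - (-5)/(17*(-10/3)) = -4087 - (-5)*(-3)/(17*10) = -4087 - 1*3/34 = -4087 - 3/34 = -138961/34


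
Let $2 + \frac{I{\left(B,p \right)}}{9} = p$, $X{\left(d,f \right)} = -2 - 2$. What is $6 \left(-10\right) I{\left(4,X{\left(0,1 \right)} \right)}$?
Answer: $3240$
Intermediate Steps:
$X{\left(d,f \right)} = -4$
$I{\left(B,p \right)} = -18 + 9 p$
$6 \left(-10\right) I{\left(4,X{\left(0,1 \right)} \right)} = 6 \left(-10\right) \left(-18 + 9 \left(-4\right)\right) = - 60 \left(-18 - 36\right) = \left(-60\right) \left(-54\right) = 3240$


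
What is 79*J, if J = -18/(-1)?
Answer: 1422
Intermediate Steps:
J = 18 (J = -18*(-1) = 18)
79*J = 79*18 = 1422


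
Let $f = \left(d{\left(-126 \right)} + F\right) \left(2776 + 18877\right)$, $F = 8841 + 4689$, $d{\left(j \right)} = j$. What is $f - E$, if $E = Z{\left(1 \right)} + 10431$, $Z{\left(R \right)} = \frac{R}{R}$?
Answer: $290226380$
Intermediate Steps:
$F = 13530$
$Z{\left(R \right)} = 1$
$f = 290236812$ ($f = \left(-126 + 13530\right) \left(2776 + 18877\right) = 13404 \cdot 21653 = 290236812$)
$E = 10432$ ($E = 1 + 10431 = 10432$)
$f - E = 290236812 - 10432 = 290226380$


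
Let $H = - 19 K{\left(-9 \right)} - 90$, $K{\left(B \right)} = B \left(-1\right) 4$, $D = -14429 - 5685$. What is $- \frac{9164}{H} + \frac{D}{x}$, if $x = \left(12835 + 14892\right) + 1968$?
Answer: $\frac{128278372}{11491965} \approx 11.162$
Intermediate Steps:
$D = -20114$ ($D = -14429 - 5685 = -20114$)
$x = 29695$ ($x = 27727 + 1968 = 29695$)
$K{\left(B \right)} = - 4 B$ ($K{\left(B \right)} = - B 4 = - 4 B$)
$H = -774$ ($H = - 19 \left(\left(-4\right) \left(-9\right)\right) - 90 = \left(-19\right) 36 - 90 = -684 - 90 = -774$)
$- \frac{9164}{H} + \frac{D}{x} = - \frac{9164}{-774} - \frac{20114}{29695} = \left(-9164\right) \left(- \frac{1}{774}\right) - \frac{20114}{29695} = \frac{4582}{387} - \frac{20114}{29695} = \frac{128278372}{11491965}$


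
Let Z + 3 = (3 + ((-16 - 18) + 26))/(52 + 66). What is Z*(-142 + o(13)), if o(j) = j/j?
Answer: 50619/118 ≈ 428.97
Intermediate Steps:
Z = -359/118 (Z = -3 + (3 + ((-16 - 18) + 26))/(52 + 66) = -3 + (3 + (-34 + 26))/118 = -3 + (3 - 8)*(1/118) = -3 - 5*1/118 = -3 - 5/118 = -359/118 ≈ -3.0424)
o(j) = 1
Z*(-142 + o(13)) = -359*(-142 + 1)/118 = -359/118*(-141) = 50619/118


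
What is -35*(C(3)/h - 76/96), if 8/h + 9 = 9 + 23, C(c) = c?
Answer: -1645/6 ≈ -274.17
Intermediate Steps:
h = 8/23 (h = 8/(-9 + (9 + 23)) = 8/(-9 + 32) = 8/23 ≈ 0.34783)
-35*(C(3)/h - 76/96) = -35*(3/(8/23) - 76/96) = -35*(3*(23/8) - 76*1/96) = -35*(69/8 - 19/24) = -35*47/6 = -1645/6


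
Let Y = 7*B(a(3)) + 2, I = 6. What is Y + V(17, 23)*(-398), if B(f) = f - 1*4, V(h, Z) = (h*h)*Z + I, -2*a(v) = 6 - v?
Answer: -5295861/2 ≈ -2.6479e+6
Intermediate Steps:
a(v) = -3 + v/2 (a(v) = -(6 - v)/2 = -3 + v/2)
V(h, Z) = 6 + Z*h**2 (V(h, Z) = (h*h)*Z + 6 = h**2*Z + 6 = Z*h**2 + 6 = 6 + Z*h**2)
B(f) = -4 + f (B(f) = f - 4 = -4 + f)
Y = -73/2 (Y = 7*(-4 + (-3 + (1/2)*3)) + 2 = 7*(-4 + (-3 + 3/2)) + 2 = 7*(-4 - 3/2) + 2 = 7*(-11/2) + 2 = -77/2 + 2 = -73/2 ≈ -36.500)
Y + V(17, 23)*(-398) = -73/2 + (6 + 23*17**2)*(-398) = -73/2 + (6 + 23*289)*(-398) = -73/2 + (6 + 6647)*(-398) = -73/2 + 6653*(-398) = -73/2 - 2647894 = -5295861/2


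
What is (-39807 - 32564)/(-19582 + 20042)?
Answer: -72371/460 ≈ -157.33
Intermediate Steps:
(-39807 - 32564)/(-19582 + 20042) = -72371/460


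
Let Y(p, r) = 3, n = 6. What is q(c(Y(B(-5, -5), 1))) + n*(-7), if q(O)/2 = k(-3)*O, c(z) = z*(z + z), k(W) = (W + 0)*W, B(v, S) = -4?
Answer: 282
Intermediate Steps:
k(W) = W**2 (k(W) = W*W = W**2)
c(z) = 2*z**2 (c(z) = z*(2*z) = 2*z**2)
q(O) = 18*O (q(O) = 2*((-3)**2*O) = 2*(9*O) = 18*O)
q(c(Y(B(-5, -5), 1))) + n*(-7) = 18*(2*3**2) + 6*(-7) = 18*(2*9) - 42 = 18*18 - 42 = 324 - 42 = 282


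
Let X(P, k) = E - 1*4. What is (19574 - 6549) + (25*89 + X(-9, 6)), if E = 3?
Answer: 15249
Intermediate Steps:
X(P, k) = -1 (X(P, k) = 3 - 1*4 = 3 - 4 = -1)
(19574 - 6549) + (25*89 + X(-9, 6)) = (19574 - 6549) + (25*89 - 1) = 13025 + (2225 - 1) = 13025 + 2224 = 15249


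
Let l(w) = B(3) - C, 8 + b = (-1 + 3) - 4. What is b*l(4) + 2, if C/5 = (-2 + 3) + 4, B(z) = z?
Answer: 222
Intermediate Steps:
C = 25 (C = 5*((-2 + 3) + 4) = 5*(1 + 4) = 5*5 = 25)
b = -10 (b = -8 + ((-1 + 3) - 4) = -8 + (2 - 4) = -8 - 2 = -10)
l(w) = -22 (l(w) = 3 - 1*25 = 3 - 25 = -22)
b*l(4) + 2 = -10*(-22) + 2 = 220 + 2 = 222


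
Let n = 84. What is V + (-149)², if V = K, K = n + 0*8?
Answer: 22285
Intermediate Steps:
K = 84 (K = 84 + 0*8 = 84 + 0 = 84)
V = 84
V + (-149)² = 84 + (-149)² = 84 + 22201 = 22285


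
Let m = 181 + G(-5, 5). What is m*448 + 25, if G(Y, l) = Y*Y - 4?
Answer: 90521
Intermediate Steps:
G(Y, l) = -4 + Y**2 (G(Y, l) = Y**2 - 4 = -4 + Y**2)
m = 202 (m = 181 + (-4 + (-5)**2) = 181 + (-4 + 25) = 181 + 21 = 202)
m*448 + 25 = 202*448 + 25 = 90496 + 25 = 90521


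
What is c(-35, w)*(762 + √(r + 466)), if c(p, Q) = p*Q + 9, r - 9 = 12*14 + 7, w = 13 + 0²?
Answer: -339852 - 2230*√26 ≈ -3.5122e+5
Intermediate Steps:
w = 13 (w = 13 + 0 = 13)
r = 184 (r = 9 + (12*14 + 7) = 9 + (168 + 7) = 9 + 175 = 184)
c(p, Q) = 9 + Q*p (c(p, Q) = Q*p + 9 = 9 + Q*p)
c(-35, w)*(762 + √(r + 466)) = (9 + 13*(-35))*(762 + √(184 + 466)) = (9 - 455)*(762 + √650) = -446*(762 + 5*√26) = -339852 - 2230*√26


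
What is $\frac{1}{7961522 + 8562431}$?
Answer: $\frac{1}{16523953} \approx 6.0518 \cdot 10^{-8}$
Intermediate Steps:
$\frac{1}{7961522 + 8562431} = \frac{1}{16523953}$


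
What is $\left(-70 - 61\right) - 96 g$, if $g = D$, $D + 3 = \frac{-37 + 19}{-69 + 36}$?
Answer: $\frac{1151}{11} \approx 104.64$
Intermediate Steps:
$D = - \frac{27}{11}$ ($D = -3 + \frac{-37 + 19}{-69 + 36} = -3 - \frac{18}{-33} = -3 - - \frac{6}{11} = -3 + \frac{6}{11} = - \frac{27}{11} \approx -2.4545$)
$g = - \frac{27}{11} \approx -2.4545$
$\left(-70 - 61\right) - 96 g = \left(-70 - 61\right) - - \frac{2592}{11} = \left(-70 - 61\right) + \frac{2592}{11} = -131 + \frac{2592}{11} = \frac{1151}{11}$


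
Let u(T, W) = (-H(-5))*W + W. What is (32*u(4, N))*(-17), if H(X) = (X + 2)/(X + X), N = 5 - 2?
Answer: -5712/5 ≈ -1142.4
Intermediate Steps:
N = 3
H(X) = (2 + X)/(2*X) (H(X) = (2 + X)/((2*X)) = (2 + X)*(1/(2*X)) = (2 + X)/(2*X))
u(T, W) = 7*W/10 (u(T, W) = (-(2 - 5)/(2*(-5)))*W + W = (-(-1)*(-3)/(2*5))*W + W = (-1*3/10)*W + W = -3*W/10 + W = 7*W/10)
(32*u(4, N))*(-17) = (32*((7/10)*3))*(-17) = (32*(21/10))*(-17) = (336/5)*(-17) = -5712/5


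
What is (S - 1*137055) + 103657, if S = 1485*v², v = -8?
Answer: 61642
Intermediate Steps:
S = 95040 (S = 1485*(-8)² = 1485*64 = 95040)
(S - 1*137055) + 103657 = (95040 - 1*137055) + 103657 = (95040 - 137055) + 103657 = -42015 + 103657 = 61642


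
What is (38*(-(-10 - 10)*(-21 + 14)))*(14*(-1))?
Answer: 74480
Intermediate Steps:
(38*(-(-10 - 10)*(-21 + 14)))*(14*(-1)) = (38*(-(-20)*(-7)))*(-14) = (38*(-1*140))*(-14) = (38*(-140))*(-14) = -5320*(-14) = 74480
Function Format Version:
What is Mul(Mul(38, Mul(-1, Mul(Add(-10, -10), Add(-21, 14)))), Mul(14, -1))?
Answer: 74480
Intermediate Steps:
Mul(Mul(38, Mul(-1, Mul(Add(-10, -10), Add(-21, 14)))), Mul(14, -1)) = Mul(Mul(38, Mul(-1, Mul(-20, -7))), -14) = Mul(Mul(38, Mul(-1, 140)), -14) = Mul(Mul(38, -140), -14) = Mul(-5320, -14) = 74480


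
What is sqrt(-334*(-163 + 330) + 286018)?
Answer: 4*sqrt(14390) ≈ 479.83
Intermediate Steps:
sqrt(-334*(-163 + 330) + 286018) = sqrt(-334*167 + 286018) = sqrt(-55778 + 286018) = sqrt(230240) = 4*sqrt(14390)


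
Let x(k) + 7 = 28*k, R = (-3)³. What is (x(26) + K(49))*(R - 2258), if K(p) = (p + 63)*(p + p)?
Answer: -26727645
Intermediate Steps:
R = -27
K(p) = 2*p*(63 + p) (K(p) = (63 + p)*(2*p) = 2*p*(63 + p))
x(k) = -7 + 28*k
(x(26) + K(49))*(R - 2258) = ((-7 + 28*26) + 2*49*(63 + 49))*(-27 - 2258) = ((-7 + 728) + 2*49*112)*(-2285) = (721 + 10976)*(-2285) = 11697*(-2285) = -26727645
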